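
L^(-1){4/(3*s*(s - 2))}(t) 4*exp(t)*sinh(t)/3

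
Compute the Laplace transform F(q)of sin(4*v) 4/(q^2 + 16)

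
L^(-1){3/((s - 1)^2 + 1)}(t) 3*exp(t)*sin(t)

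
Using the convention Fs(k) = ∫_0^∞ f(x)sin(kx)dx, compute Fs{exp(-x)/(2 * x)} atan(k)/2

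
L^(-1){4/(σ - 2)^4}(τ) 2*τ^3*exp(2*τ)/3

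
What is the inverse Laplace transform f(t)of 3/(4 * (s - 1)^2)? 3 * t * exp(t)/4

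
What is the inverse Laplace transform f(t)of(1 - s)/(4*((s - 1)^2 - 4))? -exp(t)*cosh(2*t)/4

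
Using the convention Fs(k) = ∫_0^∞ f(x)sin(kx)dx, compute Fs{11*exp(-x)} 11*k/(k^2 + 1)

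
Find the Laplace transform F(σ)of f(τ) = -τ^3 -6/σ^4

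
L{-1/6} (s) -1/ (6 * s)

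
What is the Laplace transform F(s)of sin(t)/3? 1/(3 * (s^2 + 1))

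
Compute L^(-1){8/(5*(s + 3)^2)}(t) 8*t*exp(-3*t)/5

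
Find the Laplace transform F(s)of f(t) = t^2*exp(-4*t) 2/(s + 4)^3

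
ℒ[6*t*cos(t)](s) 6*(s^2 - 1)/(s^2 + 1)^2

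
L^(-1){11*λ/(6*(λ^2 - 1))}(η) 11*cosh(η)/6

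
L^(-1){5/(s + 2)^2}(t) 5*t*exp(-2*t)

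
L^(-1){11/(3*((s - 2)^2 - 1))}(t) 11*exp(2*t)*sinh(t)/3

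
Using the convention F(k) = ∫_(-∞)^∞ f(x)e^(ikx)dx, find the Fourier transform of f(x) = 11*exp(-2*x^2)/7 11*sqrt(2)*sqrt(pi)*exp(-k^2/8)/14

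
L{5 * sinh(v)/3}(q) 5/(3 * (q^2 - 1))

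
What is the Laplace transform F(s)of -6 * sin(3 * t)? -18/(s^2 + 9)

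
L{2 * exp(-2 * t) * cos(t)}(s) 2 * (s+2)/((s+2)^2+1)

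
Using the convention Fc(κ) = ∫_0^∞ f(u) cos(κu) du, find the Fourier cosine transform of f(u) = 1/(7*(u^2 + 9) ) pi*exp(-3*κ) /42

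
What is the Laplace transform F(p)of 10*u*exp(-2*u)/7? 10/(7*(p+2)^2)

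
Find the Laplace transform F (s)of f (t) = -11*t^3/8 -33/ (4*s^4)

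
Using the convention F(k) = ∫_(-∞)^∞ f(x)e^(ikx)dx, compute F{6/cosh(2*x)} 3*pi/cosh(pi*k/4)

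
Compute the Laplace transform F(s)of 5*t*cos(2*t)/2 5*(s^2-4)/(2*(s^2 + 4)^2)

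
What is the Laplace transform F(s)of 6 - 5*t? 6/s - 5/s^2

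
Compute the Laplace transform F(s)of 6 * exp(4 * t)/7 6/(7 * (s - 4))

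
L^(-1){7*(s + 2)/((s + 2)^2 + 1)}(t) 7*exp(-2*t)*cos(t)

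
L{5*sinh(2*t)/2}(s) 5/(s^2 - 4)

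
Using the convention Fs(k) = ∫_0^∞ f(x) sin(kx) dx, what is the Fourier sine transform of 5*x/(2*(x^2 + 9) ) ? 5*pi*exp(-3*k) /4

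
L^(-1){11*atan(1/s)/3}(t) 11*sin(t)/(3*t)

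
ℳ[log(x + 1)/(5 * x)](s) -pi * csc(pi * s)/(5 * s - 5)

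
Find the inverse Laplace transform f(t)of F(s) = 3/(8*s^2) 3*t/8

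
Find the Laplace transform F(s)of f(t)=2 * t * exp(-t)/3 2/(3 * (s+1)^2)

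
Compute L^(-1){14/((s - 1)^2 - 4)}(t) 7*exp(t)*sinh(2*t)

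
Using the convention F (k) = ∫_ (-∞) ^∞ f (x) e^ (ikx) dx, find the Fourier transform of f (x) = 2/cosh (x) 2*pi/cosh (pi*k/2) 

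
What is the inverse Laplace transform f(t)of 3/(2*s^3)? 3*t^2/4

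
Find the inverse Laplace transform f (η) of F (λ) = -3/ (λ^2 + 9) -sin (3 * η) 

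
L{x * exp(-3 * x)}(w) (w + 3)^(-2)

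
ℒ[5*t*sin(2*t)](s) 20*s/(s^2+4)^2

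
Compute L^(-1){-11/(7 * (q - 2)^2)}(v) -11 * v * exp(2 * v)/7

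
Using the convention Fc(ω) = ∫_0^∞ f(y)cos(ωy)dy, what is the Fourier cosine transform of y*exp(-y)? (1 - ω^2)/(ω^2+1)^2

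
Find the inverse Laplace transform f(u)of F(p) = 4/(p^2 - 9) 4*sinh(3*u)/3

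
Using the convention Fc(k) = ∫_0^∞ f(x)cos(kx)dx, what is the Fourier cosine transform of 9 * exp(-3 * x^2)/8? 3 * sqrt(3) * sqrt(pi) * exp(-k^2/12)/16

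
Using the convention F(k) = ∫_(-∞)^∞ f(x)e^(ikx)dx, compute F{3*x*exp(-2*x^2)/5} 3*sqrt(2)*I*sqrt(pi)*k*exp(-k^2/8)/40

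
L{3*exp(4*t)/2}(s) 3/(2*(s - 4))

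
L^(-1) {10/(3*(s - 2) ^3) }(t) 5*t^2*exp(2*t) /3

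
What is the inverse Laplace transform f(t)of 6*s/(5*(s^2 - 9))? 6*cosh(3*t)/5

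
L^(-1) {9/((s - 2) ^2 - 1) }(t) 9*exp(2*t)*sinh(t) 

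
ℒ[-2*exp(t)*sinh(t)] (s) -2/(s*(s - 2))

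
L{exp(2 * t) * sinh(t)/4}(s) 1/(4 * ((s - 2)^2 - 1))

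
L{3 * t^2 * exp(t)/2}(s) 3/(s - 1)^3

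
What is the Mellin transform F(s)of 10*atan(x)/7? -5*pi*sec(pi*s/2)/(7*s)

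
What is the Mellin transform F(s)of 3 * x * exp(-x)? 3 * gamma(s + 1)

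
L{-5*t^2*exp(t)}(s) -10/(s - 1)^3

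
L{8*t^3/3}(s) 16/s^4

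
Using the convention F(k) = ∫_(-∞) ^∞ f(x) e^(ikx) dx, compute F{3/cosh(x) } 3*pi/cosh(pi*k/2) 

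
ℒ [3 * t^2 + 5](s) 5/s + 6/s^3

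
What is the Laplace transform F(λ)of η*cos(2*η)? (λ^2-4)/(λ^2 + 4)^2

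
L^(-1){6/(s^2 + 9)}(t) 2*sin(3*t)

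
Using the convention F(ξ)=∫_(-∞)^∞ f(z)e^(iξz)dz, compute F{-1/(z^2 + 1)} -pi*exp(-Abs(ξ))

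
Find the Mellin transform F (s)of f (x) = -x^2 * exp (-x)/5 -gamma (s + 2)/5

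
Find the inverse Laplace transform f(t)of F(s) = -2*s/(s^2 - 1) -2*cosh(t)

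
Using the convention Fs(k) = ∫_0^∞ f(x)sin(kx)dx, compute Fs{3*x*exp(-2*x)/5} 12*k/(5*(k^2 + 4)^2)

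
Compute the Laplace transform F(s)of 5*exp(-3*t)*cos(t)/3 5*(s + 3)/(3*((s + 3)^2 + 1))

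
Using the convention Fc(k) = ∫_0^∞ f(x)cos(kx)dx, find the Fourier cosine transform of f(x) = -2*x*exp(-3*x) 2*(k^2 - 9)/(k^2 + 9)^2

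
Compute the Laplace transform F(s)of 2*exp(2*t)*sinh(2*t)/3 4/(3*s*(s - 4))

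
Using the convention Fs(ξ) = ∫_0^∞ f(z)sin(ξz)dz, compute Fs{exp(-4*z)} ξ/(ξ^2 + 16)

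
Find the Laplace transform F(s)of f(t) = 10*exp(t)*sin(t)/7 10/(7*((s - 1)^2 + 1))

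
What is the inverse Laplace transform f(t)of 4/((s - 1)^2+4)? 2 * exp(t) * sin(2 * t)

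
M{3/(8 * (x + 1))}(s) 3 * pi * csc(pi * s)/8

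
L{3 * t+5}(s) 3/s^2+5/s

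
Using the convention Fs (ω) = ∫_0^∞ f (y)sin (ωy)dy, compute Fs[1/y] pi/2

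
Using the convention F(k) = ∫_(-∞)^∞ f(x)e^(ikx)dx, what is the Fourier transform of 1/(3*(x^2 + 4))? pi*exp(-2*Abs(k))/6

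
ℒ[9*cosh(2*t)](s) 9*s/(s^2 - 4)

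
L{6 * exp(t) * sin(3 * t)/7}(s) 18/(7 * ((s - 1)^2 + 9))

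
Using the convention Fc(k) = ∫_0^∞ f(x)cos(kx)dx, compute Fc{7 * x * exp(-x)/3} 7 * (1 - k^2)/(3 * (k^2 + 1)^2)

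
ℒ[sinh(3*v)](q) 3/(q^2 - 9)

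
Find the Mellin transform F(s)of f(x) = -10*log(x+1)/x 10*pi*csc(pi*s)/(s - 1)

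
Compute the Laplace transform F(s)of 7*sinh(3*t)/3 7/(s^2-9)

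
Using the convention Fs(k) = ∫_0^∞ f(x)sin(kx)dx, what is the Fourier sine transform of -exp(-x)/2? -k/(2*k^2 + 2)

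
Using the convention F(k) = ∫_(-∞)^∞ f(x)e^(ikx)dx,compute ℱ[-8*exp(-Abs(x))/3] -16/(3*k^2+3)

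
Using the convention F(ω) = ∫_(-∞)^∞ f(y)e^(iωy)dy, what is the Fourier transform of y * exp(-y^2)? I * sqrt(pi) * ω * exp(-ω^2/4)/2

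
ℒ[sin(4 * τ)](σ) 4/(σ^2+16)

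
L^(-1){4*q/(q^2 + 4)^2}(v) v*sin(2*v)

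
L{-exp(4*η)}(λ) -1/(λ - 4)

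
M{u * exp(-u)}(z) gamma(z + 1)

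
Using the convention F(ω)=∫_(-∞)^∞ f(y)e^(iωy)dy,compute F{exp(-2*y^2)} sqrt(2)*sqrt(pi)*exp(-ω^2/8)/2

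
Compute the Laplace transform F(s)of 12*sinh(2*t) 24/(s^2 - 4)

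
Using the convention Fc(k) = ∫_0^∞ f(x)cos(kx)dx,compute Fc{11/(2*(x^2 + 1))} 11*pi*exp(-k)/4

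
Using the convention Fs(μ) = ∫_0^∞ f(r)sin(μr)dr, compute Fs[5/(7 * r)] 5 * pi/14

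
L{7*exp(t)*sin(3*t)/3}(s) 7/((s - 1)^2 + 9)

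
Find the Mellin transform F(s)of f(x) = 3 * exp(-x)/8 3 * gamma(s)/8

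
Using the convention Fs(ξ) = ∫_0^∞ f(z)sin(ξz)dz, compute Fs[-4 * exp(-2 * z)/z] -4 * atan(ξ/2)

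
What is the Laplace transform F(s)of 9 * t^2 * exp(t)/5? 18/(5 * (s - 1)^3)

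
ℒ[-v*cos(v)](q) (1 - q^2)/(q^2+1)^2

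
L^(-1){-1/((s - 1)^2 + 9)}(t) -exp(t) * sin(3 * t)/3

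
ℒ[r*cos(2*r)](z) (z^2 - 4)/(z^2 + 4)^2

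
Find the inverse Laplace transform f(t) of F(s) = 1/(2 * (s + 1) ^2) t * exp(-t) /2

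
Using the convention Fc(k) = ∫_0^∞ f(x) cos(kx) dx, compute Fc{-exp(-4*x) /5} -4/(5*k^2 + 80) 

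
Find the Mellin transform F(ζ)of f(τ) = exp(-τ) gamma(ζ)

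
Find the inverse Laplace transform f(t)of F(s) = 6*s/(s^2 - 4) 6*cosh(2*t)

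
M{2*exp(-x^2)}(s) gamma(s/2)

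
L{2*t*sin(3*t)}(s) 12*s/(s^2 + 9)^2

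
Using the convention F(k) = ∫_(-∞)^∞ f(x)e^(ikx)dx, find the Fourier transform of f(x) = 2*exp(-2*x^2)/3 sqrt(2)*sqrt(pi)*exp(-k^2/8)/3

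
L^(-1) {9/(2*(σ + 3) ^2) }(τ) 9*τ*exp(-3*τ) /2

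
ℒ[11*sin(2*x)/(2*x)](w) 11*atan(2/w)/2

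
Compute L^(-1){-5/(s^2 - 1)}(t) -5 * sinh(t)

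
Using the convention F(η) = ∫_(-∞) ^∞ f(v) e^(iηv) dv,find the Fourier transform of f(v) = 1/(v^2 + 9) pi * exp(-3 * Abs(η) ) /3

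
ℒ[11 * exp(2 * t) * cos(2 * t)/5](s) 11 * (s - 2)/(5 * ((s - 2)^2 + 4))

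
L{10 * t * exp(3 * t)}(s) 10/(s - 3)^2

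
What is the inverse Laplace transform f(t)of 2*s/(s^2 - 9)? 2*cosh(3*t)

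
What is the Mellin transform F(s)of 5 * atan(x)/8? -5 * pi * sec(pi * s/2)/(16 * s)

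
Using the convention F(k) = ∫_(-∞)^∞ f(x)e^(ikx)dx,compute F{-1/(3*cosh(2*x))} -pi/(6*cosh(pi*k/4))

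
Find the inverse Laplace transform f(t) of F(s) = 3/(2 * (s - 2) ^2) 3 * t * exp(2 * t) /2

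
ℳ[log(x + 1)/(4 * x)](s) -pi * csc(pi * s)/(4 * s - 4)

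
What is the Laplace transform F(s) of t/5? 1/(5*s^2) 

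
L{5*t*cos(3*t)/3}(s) 5*(s^2 - 9)/(3*(s^2 + 9)^2)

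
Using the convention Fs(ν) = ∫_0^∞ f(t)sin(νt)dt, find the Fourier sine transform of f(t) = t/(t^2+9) pi*exp(-3*ν)/2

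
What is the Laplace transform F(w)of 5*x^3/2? 15/w^4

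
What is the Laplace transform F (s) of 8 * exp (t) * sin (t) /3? 8/ (3 * ( (s - 1) ^2 + 1) ) 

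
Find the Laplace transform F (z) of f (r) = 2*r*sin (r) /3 4*z/ (3*(z^2+1) ^2) 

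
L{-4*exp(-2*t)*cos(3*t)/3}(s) 4*(-s - 2)/(3*((s+2)^2+9))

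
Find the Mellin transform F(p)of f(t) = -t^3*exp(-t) -gamma(p + 3)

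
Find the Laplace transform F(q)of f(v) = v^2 2/q^3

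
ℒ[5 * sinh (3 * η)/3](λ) 5/ (λ^2 - 9)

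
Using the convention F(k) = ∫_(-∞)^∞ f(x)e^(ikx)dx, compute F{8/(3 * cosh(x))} 8 * pi/(3 * cosh(pi * k/2))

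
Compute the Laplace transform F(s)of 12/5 12/(5 * s)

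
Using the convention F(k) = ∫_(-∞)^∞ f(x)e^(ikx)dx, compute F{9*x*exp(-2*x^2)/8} 9*sqrt(2)*I*sqrt(pi)*k*exp(-k^2/8)/64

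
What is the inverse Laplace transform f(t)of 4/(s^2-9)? 4*sinh(3*t)/3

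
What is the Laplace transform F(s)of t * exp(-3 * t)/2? 1/(2 * (s+3)^2)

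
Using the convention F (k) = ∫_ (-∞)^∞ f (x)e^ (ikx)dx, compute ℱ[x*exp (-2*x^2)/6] sqrt (2)*I*sqrt (pi)*k*exp (-k^2/8)/48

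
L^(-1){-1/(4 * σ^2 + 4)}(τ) -sin(τ)/4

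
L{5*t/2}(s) 5/(2*s^2)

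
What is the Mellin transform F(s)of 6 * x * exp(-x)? 6 * gamma(s + 1)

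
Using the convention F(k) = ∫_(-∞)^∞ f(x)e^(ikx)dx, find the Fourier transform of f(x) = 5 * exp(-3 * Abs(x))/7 30/(7 * (k^2 + 9))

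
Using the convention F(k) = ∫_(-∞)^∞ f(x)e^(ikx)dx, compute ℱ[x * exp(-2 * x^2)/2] sqrt(2) * I * sqrt(pi) * k * exp(-k^2/8)/16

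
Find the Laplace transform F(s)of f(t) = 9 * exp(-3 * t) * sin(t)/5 9/(5 * ((s + 3)^2 + 1))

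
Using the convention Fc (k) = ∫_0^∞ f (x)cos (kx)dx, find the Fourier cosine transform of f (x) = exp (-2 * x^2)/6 sqrt (2) * sqrt (pi) * exp (-k^2/8)/24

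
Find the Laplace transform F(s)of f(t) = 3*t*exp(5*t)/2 3/(2*(s - 5)^2)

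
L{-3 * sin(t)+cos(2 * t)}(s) s/(s^2+4)-3/(s^2+1)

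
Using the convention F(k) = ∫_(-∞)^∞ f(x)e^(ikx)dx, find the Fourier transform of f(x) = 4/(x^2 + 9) 4*pi*exp(-3*Abs(k))/3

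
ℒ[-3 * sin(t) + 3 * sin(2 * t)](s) 6/(s^2 + 4) - 3/(s^2 + 1)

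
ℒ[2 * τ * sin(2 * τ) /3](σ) 8 * σ/(3 * (σ^2 + 4) ^2) 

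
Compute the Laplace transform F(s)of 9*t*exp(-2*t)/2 9/(2*(s + 2)^2)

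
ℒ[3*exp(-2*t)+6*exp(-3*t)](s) 6/(s+3)+3/(s+2)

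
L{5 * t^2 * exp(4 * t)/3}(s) 10/(3 * (s - 4)^3)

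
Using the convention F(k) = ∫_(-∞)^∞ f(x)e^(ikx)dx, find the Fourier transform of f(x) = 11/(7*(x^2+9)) 11*pi*exp(-3*Abs(k))/21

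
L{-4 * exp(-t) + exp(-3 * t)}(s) 1/(s + 3) - 4/(s + 1)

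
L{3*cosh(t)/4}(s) 3*s/(4*(s^2 - 1))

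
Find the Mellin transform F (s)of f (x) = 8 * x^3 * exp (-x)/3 8 * gamma (s + 3)/3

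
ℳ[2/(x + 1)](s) 2*pi*csc(pi*s)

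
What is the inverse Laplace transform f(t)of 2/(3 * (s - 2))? 2 * exp(2 * t)/3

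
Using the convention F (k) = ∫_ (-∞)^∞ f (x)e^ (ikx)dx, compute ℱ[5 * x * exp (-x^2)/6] 5 * I * sqrt (pi) * k * exp (-k^2/4)/12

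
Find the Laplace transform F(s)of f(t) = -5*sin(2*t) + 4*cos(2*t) 4*s/(s^2 + 4) - 10/(s^2 + 4)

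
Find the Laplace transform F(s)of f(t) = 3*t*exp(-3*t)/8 3/(8*(s+3)^2)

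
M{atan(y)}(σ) -pi*sec(pi*σ/2)/(2*σ)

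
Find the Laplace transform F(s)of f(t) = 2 2/s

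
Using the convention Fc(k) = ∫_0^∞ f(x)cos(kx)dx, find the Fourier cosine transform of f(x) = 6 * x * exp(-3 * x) 6 * (9 - k^2)/(k^2 + 9)^2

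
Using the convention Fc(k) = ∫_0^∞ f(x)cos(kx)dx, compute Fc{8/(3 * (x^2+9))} 4 * pi * exp(-3 * k)/9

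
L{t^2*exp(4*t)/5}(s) 2/(5*(s - 4)^3)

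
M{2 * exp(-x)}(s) 2 * gamma(s)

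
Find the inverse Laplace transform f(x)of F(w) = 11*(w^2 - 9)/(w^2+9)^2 11*x*cos(3*x)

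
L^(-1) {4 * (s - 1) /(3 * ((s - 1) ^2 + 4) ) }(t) 4 * exp(t) * cos(2 * t) /3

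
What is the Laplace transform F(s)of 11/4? 11/(4 * s)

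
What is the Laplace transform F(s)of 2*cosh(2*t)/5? 2*s/(5*(s^2 - 4))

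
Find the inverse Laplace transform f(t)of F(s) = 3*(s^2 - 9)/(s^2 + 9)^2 3*t*cos(3*t)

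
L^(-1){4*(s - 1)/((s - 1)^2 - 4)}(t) 4*exp(t)*cosh(2*t)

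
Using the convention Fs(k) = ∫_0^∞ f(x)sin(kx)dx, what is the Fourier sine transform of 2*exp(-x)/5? 2*k/(5*(k^2 + 1))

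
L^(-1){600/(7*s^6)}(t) 5*t^5/7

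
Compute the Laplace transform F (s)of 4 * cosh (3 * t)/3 4 * s/ (3 * (s^2-9))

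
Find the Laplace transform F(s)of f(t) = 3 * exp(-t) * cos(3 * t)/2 3 * (s + 1)/(2 * ((s + 1)^2 + 9))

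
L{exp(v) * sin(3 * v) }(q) 3/((q - 1) ^2 + 9) 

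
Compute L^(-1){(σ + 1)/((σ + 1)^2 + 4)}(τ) exp(-τ)*cos(2*τ)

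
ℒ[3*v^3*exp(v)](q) 18/(q - 1)^4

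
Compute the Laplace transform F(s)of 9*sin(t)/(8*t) 9*atan(1/s)/8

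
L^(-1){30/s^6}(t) t^5/4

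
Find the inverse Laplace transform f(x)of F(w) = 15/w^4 5 * x^3/2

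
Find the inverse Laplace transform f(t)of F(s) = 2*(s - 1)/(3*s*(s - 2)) 2*exp(t)*cosh(t)/3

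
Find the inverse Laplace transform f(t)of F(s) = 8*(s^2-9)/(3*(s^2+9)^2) 8*t*cos(3*t)/3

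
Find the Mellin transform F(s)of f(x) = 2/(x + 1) 2*pi*csc(pi*s)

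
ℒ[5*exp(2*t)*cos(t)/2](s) 5*(s - 2)/(2*((s - 2)^2 + 1))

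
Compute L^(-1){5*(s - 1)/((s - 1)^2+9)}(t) 5*exp(t)*cos(3*t)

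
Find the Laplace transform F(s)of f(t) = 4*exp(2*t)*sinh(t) 4/((s - 2)^2 - 1)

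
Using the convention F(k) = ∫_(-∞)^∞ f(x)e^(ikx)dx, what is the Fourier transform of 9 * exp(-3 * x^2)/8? 3 * sqrt(3) * sqrt(pi) * exp(-k^2/12)/8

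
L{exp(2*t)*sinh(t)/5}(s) 1/(5*((s - 2)^2-1))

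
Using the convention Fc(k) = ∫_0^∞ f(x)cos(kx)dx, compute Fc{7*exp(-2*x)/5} 14/(5*(k^2 + 4))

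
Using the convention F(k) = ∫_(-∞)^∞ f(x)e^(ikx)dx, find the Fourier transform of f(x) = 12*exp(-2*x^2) 6*sqrt(2)*sqrt(pi)*exp(-k^2/8)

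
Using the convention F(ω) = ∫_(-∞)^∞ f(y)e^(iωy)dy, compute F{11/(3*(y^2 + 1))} 11*pi*exp(-Abs(ω))/3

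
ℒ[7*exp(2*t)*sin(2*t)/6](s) 7/(3*((s - 2)^2 + 4))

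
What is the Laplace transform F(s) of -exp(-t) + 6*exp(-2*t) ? 6/(s + 2) - 1/(s + 1) 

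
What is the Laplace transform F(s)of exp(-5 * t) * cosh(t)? (s + 5)/((s + 5)^2 - 1)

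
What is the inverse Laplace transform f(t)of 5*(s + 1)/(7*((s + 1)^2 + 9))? 5*exp(-t)*cos(3*t)/7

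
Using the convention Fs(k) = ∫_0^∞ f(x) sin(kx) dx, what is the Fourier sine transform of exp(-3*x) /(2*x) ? atan(k/3) /2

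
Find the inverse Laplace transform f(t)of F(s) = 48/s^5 2*t^4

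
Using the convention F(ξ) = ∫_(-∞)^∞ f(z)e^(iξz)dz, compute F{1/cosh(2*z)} pi/(2*cosh(pi*ξ/4))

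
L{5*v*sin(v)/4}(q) 5*q/(2*(q^2 + 1)^2)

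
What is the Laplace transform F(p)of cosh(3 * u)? p/(p^2 - 9)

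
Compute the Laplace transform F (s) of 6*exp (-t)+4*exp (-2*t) 6/ (s+1)+4/ (s+2) 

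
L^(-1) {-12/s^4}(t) -2 * t^3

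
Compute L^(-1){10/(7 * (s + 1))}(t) 10 * exp(-t)/7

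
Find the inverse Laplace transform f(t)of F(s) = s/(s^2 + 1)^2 t * sin(t)/2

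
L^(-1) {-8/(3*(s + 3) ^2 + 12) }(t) -4*exp(-3*t)*sin(2*t) /3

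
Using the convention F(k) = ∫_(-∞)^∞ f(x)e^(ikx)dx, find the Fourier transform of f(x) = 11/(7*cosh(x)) 11*pi/(7*cosh(pi*k/2))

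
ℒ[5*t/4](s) 5/(4*s^2)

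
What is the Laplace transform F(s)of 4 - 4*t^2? 4/s - 8/s^3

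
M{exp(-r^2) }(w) gamma(w/2) /2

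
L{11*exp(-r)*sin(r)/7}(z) 11/(7*((z + 1)^2 + 1))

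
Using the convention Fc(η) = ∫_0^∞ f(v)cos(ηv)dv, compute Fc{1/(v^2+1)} pi * exp(-η)/2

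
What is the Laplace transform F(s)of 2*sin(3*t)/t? 2*atan(3/s)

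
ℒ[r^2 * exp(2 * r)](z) 2/(z - 2)^3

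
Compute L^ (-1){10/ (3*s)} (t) 10/3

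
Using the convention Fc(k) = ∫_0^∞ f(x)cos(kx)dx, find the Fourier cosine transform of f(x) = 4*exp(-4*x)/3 16/(3*(k^2 + 16))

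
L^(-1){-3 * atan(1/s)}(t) -3 * sin(t)/t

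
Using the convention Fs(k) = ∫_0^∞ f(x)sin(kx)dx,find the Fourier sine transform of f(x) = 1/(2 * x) pi/4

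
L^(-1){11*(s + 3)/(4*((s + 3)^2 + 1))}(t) 11*exp(-3*t)*cos(t)/4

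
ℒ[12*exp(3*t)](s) 12/(s - 3)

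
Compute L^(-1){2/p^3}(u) u^2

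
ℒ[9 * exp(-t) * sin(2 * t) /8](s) 9/(4 * ((s + 1) ^2 + 4) ) 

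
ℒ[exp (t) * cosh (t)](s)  (s - 1)/ (s * (s - 2))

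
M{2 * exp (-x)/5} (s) 2 * gamma (s)/5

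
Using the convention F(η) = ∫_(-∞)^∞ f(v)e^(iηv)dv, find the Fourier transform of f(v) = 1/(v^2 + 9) pi*exp(-3*Abs(η))/3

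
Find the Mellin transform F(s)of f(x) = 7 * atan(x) -7 * pi * sec(pi * s/2)/(2 * s)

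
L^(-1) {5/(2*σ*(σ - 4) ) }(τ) 5*exp(2*τ)*sinh(2*τ) /4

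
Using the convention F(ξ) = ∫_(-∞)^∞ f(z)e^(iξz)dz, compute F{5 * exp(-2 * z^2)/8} 5 * sqrt(2) * sqrt(pi) * exp(-ξ^2/8)/16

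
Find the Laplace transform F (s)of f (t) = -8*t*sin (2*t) -32*s/ (s^2 + 4)^2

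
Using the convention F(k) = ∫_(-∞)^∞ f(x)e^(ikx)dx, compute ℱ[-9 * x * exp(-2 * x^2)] -9 * sqrt(2) * I * sqrt(pi) * k * exp(-k^2/8)/8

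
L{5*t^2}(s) 10/s^3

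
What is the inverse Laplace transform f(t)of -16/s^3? -8*t^2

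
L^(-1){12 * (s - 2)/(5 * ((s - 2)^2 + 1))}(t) 12 * exp(2 * t) * cos(t)/5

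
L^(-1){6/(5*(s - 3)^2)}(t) 6*t*exp(3*t)/5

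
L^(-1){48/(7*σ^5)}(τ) 2*τ^4/7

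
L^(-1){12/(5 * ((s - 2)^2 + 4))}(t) 6 * exp(2 * t) * sin(2 * t)/5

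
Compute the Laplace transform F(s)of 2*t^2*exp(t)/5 4/(5*(s - 1)^3)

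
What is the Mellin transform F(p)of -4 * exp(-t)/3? -4 * gamma(p)/3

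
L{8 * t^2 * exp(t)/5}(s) 16/(5 * (s - 1)^3)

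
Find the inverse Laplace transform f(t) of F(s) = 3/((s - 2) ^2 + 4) 3*exp(2*t)*sin(2*t) /2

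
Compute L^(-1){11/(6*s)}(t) 11/6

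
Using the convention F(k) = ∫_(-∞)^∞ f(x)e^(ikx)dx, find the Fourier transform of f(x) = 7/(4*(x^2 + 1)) 7*pi*exp(-Abs(k))/4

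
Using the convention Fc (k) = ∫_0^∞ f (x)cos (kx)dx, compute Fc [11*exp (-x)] 11/ (k^2+1)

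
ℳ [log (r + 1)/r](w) -pi * csc (pi * w)/ (w - 1)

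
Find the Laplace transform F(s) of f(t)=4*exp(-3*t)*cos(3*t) 4*(s + 3) /((s + 3) ^2 + 9) 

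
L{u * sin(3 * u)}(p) 6 * p/(p^2+9)^2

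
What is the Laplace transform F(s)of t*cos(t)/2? (s^2 - 1)/(2*(s^2 + 1)^2)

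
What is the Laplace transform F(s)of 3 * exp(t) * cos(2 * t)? 3 * (s - 1)/((s - 1)^2 + 4)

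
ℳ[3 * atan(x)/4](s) -3 * pi * sec(pi * s/2)/(8 * s)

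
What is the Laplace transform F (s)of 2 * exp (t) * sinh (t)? 2/ (s * (s - 2))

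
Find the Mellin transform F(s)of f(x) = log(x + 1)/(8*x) -pi*csc(pi*s)/(8*s - 8)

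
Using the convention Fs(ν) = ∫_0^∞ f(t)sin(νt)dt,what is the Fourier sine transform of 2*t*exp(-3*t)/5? 12*ν/(5*(ν^2 + 9)^2)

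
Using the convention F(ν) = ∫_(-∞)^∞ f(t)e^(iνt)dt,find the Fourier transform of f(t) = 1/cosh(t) pi/cosh(pi * ν/2)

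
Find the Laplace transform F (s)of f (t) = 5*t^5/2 300/s^6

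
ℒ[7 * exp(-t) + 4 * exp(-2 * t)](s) 7/(s + 1) + 4/(s + 2)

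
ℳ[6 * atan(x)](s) -3 * pi * sec(pi * s/2) /s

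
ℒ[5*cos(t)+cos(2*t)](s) 5*s/(s^2+1)+s/(s^2+4) 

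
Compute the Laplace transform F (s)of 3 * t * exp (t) 3/ (s - 1)^2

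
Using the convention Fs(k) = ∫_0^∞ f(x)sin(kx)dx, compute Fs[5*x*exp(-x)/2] 5*k/(k^2 + 1)^2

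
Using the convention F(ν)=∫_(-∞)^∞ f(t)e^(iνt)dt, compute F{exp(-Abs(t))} 2/(ν^2 + 1)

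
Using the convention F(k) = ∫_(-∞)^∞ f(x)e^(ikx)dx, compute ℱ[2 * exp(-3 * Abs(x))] 12/(k^2 + 9)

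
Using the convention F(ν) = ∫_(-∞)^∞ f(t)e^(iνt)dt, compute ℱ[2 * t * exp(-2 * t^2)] sqrt(2) * I * sqrt(pi) * ν * exp(-ν^2/8)/4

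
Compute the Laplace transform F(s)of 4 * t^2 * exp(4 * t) 8/(s - 4)^3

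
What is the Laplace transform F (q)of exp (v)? 1/ (q - 1)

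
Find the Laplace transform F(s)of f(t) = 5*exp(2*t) 5/(s - 2)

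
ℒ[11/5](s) 11/(5*s)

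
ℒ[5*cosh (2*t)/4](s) 5*s/ (4*(s^2 - 4))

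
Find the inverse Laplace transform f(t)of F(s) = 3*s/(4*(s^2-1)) 3*cosh(t)/4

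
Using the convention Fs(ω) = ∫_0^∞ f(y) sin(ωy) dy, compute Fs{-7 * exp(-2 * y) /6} -7 * ω/(6 * ω^2 + 24) 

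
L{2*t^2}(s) 4/s^3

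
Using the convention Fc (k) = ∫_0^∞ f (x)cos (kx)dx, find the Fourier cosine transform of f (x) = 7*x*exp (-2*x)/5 7*(4 - k^2)/ (5*(k^2 + 4)^2)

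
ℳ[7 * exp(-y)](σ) 7 * gamma(σ)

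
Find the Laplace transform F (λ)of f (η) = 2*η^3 12/λ^4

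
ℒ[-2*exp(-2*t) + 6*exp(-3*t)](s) 6/(s + 3) - 2/(s + 2)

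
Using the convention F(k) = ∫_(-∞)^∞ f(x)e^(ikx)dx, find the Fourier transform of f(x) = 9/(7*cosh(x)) 9*pi/(7*cosh(pi*k/2))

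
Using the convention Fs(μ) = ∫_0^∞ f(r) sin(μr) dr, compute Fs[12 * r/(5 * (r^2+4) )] 6 * pi * exp(-2 * μ) /5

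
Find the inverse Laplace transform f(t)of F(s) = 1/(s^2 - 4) sinh(2 * t)/2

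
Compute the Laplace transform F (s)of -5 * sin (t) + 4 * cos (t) 4 * s/ (s^2 + 1) - 5/ (s^2 + 1)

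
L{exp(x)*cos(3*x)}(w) (w - 1)/((w - 1)^2 + 9)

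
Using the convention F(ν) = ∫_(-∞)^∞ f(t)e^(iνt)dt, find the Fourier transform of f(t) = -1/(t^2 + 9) -pi*exp(-3*Abs(ν))/3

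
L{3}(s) 3/s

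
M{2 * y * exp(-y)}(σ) 2 * gamma(σ+1)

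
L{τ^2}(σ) 2/σ^3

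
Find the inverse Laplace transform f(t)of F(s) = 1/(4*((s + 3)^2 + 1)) exp(-3*t)*sin(t)/4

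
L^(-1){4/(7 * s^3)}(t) 2 * t^2/7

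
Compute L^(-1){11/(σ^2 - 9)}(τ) 11*sinh(3*τ)/3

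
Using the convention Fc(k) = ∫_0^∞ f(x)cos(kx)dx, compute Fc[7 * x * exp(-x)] 7 * (1 - k^2)/(k^2+1)^2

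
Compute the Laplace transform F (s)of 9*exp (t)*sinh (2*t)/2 9/ ( (s - 1)^2-4)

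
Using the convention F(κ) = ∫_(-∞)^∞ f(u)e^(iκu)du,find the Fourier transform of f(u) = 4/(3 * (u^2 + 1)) 4 * pi * exp(-Abs(κ))/3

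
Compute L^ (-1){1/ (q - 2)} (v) exp (2 * v)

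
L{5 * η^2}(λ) 10/λ^3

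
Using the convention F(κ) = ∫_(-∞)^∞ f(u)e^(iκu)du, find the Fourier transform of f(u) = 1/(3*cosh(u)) pi/(3*cosh(pi*κ/2))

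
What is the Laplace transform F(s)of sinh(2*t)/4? 1/(2*(s^2-4))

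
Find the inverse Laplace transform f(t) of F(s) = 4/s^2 4 * t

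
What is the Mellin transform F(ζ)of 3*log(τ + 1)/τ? -3*pi*csc(pi*ζ)/(ζ - 1)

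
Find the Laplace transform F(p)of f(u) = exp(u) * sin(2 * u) 2/((p - 1)^2 + 4)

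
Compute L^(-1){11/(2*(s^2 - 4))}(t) 11*sinh(2*t)/4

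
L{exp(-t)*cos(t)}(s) (s + 1)/((s + 1)^2 + 1)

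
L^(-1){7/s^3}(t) 7*t^2/2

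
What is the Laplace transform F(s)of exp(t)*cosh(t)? (s - 1)/(s*(s - 2))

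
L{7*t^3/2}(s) 21/s^4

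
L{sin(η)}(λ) 1/(λ^2 + 1)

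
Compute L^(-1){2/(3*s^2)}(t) 2*t/3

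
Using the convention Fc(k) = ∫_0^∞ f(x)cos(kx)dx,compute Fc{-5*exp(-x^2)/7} -5*sqrt(pi)*exp(-k^2/4)/14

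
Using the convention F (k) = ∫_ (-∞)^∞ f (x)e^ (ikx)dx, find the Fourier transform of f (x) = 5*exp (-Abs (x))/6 5/ (3*(k^2 + 1))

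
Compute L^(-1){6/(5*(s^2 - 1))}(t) 6*sinh(t)/5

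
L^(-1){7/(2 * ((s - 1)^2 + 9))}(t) 7 * exp(t) * sin(3 * t)/6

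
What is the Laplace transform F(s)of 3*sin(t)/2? 3/(2*(s^2+1))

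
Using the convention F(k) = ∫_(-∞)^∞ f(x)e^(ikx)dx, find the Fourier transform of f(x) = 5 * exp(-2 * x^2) 5 * sqrt(2) * sqrt(pi) * exp(-k^2/8)/2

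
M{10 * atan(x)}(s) -5 * pi * sec(pi * s/2)/s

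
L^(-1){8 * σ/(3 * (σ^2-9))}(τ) 8 * cosh(3 * τ)/3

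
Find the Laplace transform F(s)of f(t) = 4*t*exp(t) 4/(s - 1)^2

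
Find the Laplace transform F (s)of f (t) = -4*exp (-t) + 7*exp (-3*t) 7/ (s + 3) - 4/ (s + 1)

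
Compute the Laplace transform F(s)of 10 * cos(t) 10 * s/(s^2 + 1)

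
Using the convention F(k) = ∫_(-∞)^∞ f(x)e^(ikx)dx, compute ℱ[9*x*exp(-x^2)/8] 9*I*sqrt(pi)*k*exp(-k^2/4)/16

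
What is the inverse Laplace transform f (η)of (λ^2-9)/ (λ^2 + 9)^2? η * cos (3 * η)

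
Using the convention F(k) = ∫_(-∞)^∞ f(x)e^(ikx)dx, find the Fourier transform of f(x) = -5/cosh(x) -5 * pi/cosh(pi * k/2)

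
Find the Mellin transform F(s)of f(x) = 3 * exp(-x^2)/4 3 * gamma(s/2)/8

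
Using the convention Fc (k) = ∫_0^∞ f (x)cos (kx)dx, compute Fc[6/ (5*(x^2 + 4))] 3*pi*exp (-2*k)/10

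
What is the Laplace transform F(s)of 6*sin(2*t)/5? 12/(5*(s^2 + 4))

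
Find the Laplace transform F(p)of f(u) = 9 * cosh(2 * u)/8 9 * p/(8 * (p^2 - 4))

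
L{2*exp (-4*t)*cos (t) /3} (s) 2*(s+4) / (3*( (s+4) ^2+1) ) 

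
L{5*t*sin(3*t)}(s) 30*s/(s^2 + 9)^2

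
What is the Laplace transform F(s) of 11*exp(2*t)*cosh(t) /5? 11*(s - 2) /(5*((s - 2) ^2 - 1) ) 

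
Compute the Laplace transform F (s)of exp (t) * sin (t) 1/ ( (s - 1)^2+1)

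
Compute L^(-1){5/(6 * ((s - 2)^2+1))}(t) 5 * exp(2 * t) * sin(t)/6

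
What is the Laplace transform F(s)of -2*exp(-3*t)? -2/(s + 3)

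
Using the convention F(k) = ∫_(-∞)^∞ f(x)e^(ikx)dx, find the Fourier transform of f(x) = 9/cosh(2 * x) 9 * pi/(2 * cosh(pi * k/4))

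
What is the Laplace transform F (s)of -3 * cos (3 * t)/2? -3 * s/ (2 * s^2 + 18)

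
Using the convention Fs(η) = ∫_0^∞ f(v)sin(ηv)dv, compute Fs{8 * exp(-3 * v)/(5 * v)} 8 * atan(η/3)/5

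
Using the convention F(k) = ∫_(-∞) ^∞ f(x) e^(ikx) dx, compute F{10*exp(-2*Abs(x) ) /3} 40/(3*(k^2+4) ) 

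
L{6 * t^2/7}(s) 12/(7 * s^3)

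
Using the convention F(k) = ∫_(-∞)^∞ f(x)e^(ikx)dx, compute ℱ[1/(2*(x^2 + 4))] pi*exp(-2*Abs(k))/4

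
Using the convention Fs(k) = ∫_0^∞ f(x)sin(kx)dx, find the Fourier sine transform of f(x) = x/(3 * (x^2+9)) pi * exp(-3 * k)/6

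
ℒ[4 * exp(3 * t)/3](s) 4/(3 * (s - 3))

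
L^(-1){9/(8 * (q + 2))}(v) 9 * exp(-2 * v)/8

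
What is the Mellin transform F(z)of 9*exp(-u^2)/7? 9*gamma(z/2)/14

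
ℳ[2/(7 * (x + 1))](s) 2 * pi * csc(pi * s)/7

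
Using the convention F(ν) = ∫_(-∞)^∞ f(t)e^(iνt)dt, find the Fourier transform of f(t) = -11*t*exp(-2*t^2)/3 -11*sqrt(2)*I*sqrt(pi)*ν*exp(-ν^2/8)/24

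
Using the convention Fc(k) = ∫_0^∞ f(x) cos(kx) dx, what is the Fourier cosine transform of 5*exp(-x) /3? 5/(3*(k^2 + 1) ) 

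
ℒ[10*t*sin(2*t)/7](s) 40*s/(7*(s^2 + 4)^2)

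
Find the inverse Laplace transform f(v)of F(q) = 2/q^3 v^2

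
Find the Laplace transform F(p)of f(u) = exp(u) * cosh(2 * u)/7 (p - 1)/(7 * ((p - 1)^2 - 4))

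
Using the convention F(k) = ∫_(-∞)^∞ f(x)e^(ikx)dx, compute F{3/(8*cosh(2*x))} 3*pi/(16*cosh(pi*k/4))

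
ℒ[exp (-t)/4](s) 1/ (4*(s+1))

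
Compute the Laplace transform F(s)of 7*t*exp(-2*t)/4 7/(4*(s + 2)^2)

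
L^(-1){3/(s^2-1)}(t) 3*sinh(t)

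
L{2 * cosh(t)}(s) 2 * s/(s^2 - 1)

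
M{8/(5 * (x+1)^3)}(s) 4 * pi * (s - 2) * (s - 1)/(5 * sin(pi * s))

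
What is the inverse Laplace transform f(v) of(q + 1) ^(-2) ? v * exp(-v) 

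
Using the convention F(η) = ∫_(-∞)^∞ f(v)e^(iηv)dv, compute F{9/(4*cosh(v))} 9*pi/(4*cosh(pi*η/2))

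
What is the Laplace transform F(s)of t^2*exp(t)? 2/(s - 1)^3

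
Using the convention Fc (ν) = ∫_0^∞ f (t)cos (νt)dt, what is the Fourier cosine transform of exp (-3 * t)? 3/ (ν^2 + 9)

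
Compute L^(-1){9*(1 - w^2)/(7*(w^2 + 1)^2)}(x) -9*x*cos(x)/7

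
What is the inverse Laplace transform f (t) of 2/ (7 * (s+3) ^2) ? 2 * t * exp (-3 * t) /7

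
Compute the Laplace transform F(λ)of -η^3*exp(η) -6/(λ - 1)^4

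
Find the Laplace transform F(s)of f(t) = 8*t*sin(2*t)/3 32*s/(3*(s^2 + 4)^2)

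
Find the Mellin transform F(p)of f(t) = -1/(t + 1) -pi*csc(pi*p)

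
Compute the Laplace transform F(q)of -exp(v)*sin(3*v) -3/((q - 1)^2+9)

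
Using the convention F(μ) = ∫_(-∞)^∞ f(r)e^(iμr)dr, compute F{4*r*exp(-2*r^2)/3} sqrt(2)*I*sqrt(pi)*μ*exp(-μ^2/8)/6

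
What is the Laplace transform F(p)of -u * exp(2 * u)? -1/(p - 2)^2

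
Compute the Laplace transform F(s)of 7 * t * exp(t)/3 7/(3 * (s - 1)^2)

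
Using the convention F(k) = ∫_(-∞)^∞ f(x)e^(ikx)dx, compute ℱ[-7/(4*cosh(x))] -7*pi/(4*cosh(pi*k/2))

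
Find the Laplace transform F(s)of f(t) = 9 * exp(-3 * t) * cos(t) 9 * (s + 3)/((s + 3)^2 + 1)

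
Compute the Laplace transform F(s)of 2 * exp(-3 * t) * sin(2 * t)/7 4/(7 * ((s + 3)^2 + 4))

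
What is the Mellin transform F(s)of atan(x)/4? -pi * sec(pi * s/2)/(8 * s)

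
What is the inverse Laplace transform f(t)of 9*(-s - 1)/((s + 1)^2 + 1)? -9*exp(-t)*cos(t)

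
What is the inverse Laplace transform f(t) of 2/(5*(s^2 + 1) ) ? 2*sin(t) /5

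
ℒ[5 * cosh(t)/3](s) 5 * s/(3 * (s^2 - 1))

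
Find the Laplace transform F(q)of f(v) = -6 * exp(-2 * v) -6/(q + 2)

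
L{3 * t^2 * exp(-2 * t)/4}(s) 3/(2 * (s + 2)^3)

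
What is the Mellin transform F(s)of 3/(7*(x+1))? 3*pi*csc(pi*s)/7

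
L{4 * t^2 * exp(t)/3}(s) 8/(3 * (s - 1)^3)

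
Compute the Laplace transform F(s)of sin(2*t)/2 1/(s^2 + 4)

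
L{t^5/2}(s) 60/s^6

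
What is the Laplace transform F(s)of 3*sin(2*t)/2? 3/(s^2 + 4)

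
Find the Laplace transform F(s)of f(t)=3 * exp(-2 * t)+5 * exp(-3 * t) 5/(s+3)+3/(s+2)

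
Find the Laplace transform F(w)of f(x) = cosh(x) w/(w^2-1)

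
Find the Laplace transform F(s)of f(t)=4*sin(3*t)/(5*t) 4*atan(3/s)/5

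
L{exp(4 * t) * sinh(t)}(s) 1/((s - 4)^2 - 1)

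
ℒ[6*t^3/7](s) 36/(7*s^4)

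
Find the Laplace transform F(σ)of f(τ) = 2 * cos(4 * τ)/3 2 * σ/(3 * (σ^2 + 16))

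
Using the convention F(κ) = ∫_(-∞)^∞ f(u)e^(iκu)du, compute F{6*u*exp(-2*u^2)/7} 3*sqrt(2)*I*sqrt(pi)*κ*exp(-κ^2/8)/28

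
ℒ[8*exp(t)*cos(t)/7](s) 8*(s - 1)/(7*((s - 1)^2 + 1))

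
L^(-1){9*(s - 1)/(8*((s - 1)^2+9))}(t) 9*exp(t)*cos(3*t)/8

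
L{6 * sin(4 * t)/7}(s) 24/(7 * (s^2 + 16))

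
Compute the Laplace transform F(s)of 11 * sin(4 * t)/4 11/(s^2 + 16)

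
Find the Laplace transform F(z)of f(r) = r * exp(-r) (z + 1)^(-2)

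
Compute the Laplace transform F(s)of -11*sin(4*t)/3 -44/(3*s^2 + 48)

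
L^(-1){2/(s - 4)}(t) 2*exp(4*t)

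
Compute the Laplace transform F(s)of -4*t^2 -8/s^3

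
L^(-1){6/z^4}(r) r^3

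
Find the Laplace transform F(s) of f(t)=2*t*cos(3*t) 2*(s^2 - 9) /(s^2 + 9) ^2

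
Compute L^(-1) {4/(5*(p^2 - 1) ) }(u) 4*sinh(u) /5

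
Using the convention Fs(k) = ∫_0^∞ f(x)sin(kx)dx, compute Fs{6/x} 3*pi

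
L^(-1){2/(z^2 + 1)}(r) 2*sin(r)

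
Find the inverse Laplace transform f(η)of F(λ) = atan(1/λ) sin(η)/η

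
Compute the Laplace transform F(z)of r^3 6/z^4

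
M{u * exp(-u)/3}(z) gamma(z + 1)/3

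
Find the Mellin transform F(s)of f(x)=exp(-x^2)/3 gamma(s/2)/6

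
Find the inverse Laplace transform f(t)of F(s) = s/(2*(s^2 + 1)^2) t*sin(t)/4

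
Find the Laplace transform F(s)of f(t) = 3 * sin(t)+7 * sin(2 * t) 14/(s^2+4)+3/(s^2+1)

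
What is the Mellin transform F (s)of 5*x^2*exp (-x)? 5*gamma (s + 2)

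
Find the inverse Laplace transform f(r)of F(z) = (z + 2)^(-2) r * exp(-2 * r)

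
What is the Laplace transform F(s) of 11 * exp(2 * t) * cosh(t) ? 11 * (s - 2) /((s - 2) ^2-1) 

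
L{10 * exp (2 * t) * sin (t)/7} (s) 10/ (7 * ( (s - 2)^2 + 1))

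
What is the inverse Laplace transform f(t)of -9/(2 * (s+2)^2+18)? -3 * exp(-2 * t) * sin(3 * t)/2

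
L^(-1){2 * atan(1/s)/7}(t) 2 * sin(t)/(7 * t)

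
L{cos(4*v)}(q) q/(q^2 + 16)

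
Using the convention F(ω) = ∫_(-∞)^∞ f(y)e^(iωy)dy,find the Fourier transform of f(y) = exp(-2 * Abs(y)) 4/(ω^2 + 4)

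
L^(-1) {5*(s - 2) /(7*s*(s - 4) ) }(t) 5*exp(2*t)*cosh(2*t) /7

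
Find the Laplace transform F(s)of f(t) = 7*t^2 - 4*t 14/s^3 - 4/s^2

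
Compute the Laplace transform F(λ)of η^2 2/λ^3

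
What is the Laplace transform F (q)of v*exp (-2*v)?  (q + 2)^ (-2)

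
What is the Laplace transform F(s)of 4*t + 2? 2/s + 4/s^2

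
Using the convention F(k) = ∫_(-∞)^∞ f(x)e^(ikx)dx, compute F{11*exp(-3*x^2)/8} 11*sqrt(3)*sqrt(pi)*exp(-k^2/12)/24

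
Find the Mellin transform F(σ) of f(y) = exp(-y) gamma(σ) 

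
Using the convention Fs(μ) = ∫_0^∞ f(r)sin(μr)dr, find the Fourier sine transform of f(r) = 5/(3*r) 5*pi/6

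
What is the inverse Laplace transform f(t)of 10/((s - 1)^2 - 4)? 5*exp(t)*sinh(2*t)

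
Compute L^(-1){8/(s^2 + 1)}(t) 8 * sin(t)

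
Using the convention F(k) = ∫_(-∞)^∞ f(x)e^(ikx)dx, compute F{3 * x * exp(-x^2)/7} 3 * I * sqrt(pi) * k * exp(-k^2/4)/14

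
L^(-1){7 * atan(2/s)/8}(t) 7 * sin(2 * t)/(8 * t)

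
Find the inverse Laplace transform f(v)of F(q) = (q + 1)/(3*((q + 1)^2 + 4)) exp(-v)*cos(2*v)/3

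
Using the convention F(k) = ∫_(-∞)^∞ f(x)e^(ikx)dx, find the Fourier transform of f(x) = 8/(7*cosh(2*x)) 4*pi/(7*cosh(pi*k/4))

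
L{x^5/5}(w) 24/w^6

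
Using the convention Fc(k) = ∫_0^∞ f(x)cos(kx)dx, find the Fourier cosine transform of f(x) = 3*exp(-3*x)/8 9/(8*(k^2 + 9))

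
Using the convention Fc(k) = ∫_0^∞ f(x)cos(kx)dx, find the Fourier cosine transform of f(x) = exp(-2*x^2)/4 sqrt(2)*sqrt(pi)*exp(-k^2/8)/16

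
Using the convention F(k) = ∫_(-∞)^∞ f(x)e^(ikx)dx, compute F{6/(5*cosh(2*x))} 3*pi/(5*cosh(pi*k/4))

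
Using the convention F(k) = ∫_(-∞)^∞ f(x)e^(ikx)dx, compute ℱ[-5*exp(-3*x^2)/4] -5*sqrt(3)*sqrt(pi)*exp(-k^2/12)/12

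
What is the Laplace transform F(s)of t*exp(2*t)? (s - 2)^(-2)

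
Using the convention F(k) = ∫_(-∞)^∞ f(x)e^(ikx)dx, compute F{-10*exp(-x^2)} -10*sqrt(pi)*exp(-k^2/4)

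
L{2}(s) 2/s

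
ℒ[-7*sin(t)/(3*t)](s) -7*atan(1/s)/3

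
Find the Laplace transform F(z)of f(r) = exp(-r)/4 1/(4*(z + 1))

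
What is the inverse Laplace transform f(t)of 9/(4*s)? 9/4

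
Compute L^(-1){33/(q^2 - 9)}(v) 11 * sinh(3 * v)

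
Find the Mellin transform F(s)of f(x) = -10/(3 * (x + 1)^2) 10 * pi * (s - 1)/(3 * sin(pi * s))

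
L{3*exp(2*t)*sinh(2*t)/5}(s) 6/(5*s*(s - 4))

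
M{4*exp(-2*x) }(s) 2^(2 - s)*gamma(s) 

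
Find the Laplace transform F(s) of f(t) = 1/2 1/(2*s) 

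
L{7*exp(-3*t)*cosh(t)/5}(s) 7*(s + 3)/(5*((s + 3)^2 - 1))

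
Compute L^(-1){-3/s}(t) -3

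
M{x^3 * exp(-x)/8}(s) gamma(s + 3)/8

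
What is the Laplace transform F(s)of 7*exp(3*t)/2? 7/(2*(s - 3))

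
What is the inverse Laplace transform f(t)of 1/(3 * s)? 1/3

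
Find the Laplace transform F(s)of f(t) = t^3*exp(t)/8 3/(4*(s - 1)^4)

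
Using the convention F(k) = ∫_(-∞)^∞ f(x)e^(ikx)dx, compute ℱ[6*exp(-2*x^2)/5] 3*sqrt(2)*sqrt(pi)*exp(-k^2/8)/5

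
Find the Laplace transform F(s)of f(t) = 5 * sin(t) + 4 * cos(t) 5/(s^2 + 1) + 4 * s/(s^2 + 1)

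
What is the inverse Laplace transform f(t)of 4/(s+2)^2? 4*t*exp(-2*t)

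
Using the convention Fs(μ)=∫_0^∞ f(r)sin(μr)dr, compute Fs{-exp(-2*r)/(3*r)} -atan(μ/2)/3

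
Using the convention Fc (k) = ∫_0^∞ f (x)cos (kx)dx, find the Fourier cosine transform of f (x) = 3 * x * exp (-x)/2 3 * (1 - k^2)/ (2 * (k^2+1)^2)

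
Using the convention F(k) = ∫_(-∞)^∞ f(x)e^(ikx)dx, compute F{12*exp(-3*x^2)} 4*sqrt(3)*sqrt(pi)*exp(-k^2/12)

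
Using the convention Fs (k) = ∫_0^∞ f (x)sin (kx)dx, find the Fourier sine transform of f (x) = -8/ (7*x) -4*pi/7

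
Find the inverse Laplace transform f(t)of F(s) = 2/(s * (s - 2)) 2 * exp(t) * sinh(t)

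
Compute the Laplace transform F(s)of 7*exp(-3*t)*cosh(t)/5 7*(s + 3)/(5*((s + 3)^2 - 1))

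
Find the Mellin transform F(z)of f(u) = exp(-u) gamma(z)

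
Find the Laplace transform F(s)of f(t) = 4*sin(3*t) 12/(s^2 + 9)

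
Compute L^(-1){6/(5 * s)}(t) 6/5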